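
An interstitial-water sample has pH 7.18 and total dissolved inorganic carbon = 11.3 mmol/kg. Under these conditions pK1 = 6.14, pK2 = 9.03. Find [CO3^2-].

[CO3²⁻] = 0.144 mmol/kg

α₂ = 1 / (1 + [H⁺]/K2 + [H⁺]²/(K1K2)) = 1 / (1 + 10^+1.85 + 10^+0.81)
   = 1 / (1 + 70.795 + 6.4565) = 1/78.251 = 0.01278
[CO3²⁻] = α₂ × DIC = 0.01278 × 11.3 = 0.144 mmol/kg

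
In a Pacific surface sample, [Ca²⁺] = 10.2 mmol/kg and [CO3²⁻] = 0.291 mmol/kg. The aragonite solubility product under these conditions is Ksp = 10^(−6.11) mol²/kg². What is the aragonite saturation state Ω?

Ω = 3.82

Ksp = 10^(−6.11) = 7.762×10^-7
Ω = [Ca²⁺][CO3²⁻]/Ksp = (10.2×10^-3)(0.291×10^-3) / 7.762×10^-7 = 3.82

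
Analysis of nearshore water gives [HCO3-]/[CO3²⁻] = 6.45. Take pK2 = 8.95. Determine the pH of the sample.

From K2 = [H⁺][CO3²⁻]/[HCO3-]:  pH = pK2 − log₁₀([HCO3-]/[CO3²⁻])
log₁₀(6.45) = +0.810
pH = 8.95 − (+0.810) = 8.14

pH = 8.14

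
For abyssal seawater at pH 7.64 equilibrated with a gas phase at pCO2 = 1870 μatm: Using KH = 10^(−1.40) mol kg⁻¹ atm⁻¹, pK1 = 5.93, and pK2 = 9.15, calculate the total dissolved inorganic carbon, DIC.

DIC = 4.01 mmol/kg

[CO2*] = KH · pCO2 = 10^(−1.40) × 1870×10^-6 = 7.445×10^-5 mol/kg
α₀ = 1/(1 + K1/[H⁺] + K1K2/[H⁺]²) = 1/(1 + 10^+1.71 + 10^+0.20) = 0.01856
DIC = [CO2*]/α₀ = 7.445×10^-5 / 0.01856 = 4.01 mmol/kg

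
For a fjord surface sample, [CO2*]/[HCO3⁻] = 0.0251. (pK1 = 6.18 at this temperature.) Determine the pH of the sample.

pH = 7.78

From K1 = [H⁺][HCO3⁻]/[CO2*]:  pH = pK1 − log₁₀([CO2*]/[HCO3⁻])
log₁₀(0.0251) = -1.600
pH = 6.18 − (-1.600) = 7.78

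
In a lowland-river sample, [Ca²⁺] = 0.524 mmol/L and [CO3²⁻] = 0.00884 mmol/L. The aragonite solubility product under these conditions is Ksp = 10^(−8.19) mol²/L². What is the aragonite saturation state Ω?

Ksp = 10^(−8.19) = 6.457×10^-9
Ω = [Ca²⁺][CO3²⁻]/Ksp = (0.524×10^-3)(0.00884×10^-3) / 6.457×10^-9 = 0.717

Ω = 0.717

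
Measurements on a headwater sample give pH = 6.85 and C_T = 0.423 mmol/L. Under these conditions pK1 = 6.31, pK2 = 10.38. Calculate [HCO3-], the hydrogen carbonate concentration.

[HCO3⁻] = 0.328 mmol/L

α₁ = 1 / (1 + [H⁺]/K1 + K2/[H⁺]) = 1 / (1 + 10^-0.54 + 10^-3.53)
   = 1 / (1 + 0.28840 + 0.00029512) = 1/1.2887 = 0.7760
[HCO3⁻] = α₁ × DIC = 0.7760 × 0.423 = 0.328 mmol/L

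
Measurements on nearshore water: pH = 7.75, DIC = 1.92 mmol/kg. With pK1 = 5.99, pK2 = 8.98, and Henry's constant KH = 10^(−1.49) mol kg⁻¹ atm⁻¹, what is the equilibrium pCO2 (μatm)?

α₀ = 1 / (1 + K1/[H⁺] + K1K2/[H⁺]²) = 1 / (1 + 10^+1.76 + 10^+0.53)
   = 1 / (1 + 57.544 + 3.3884) = 1/61.932 = 0.01615
[CO2*] = α₀ × DIC = 0.01615 × 1.92 = 0.03100 mmol/kg
pCO2 = [CO2*]/KH = 3.100×10^-5 / 3.236×10^-2 = 958 μatm

pCO2 = 958 μatm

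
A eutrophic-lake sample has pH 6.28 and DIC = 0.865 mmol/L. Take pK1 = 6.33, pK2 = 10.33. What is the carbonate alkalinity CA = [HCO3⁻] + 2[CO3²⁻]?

CA = 0.408 mmol/L

CA = [HCO3⁻] + 2[CO3²⁻] = (α₁ + 2α₂)·DIC
At pH 6.28: [H⁺]/K1 = 10^0.05 = 1.1220, K2/[H⁺] = 10^-4.05 = 8.9125×10^-5
α₁ = 1/(1 + 1.1220 + 8.9125×10^-5) = 1/2.1221 = 0.4712; α₂ = α₁·K2/[H⁺] = 4.200×10^-5
α₁ + 2α₂ = 0.4713
CA = 0.4713 × 0.865 = 0.408 mmol/L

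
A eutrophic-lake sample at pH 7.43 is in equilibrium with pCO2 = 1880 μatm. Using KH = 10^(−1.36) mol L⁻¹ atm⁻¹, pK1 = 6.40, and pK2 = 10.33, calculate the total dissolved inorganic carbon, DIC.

DIC = 0.963 mmol/L

[CO2*] = KH · pCO2 = 10^(−1.36) × 1880×10^-6 = 8.206×10^-5 mol/L
α₀ = 1/(1 + K1/[H⁺] + K1K2/[H⁺]²) = 1/(1 + 10^+1.03 + 10^-1.87) = 0.08526
DIC = [CO2*]/α₀ = 8.206×10^-5 / 0.08526 = 0.963 mmol/L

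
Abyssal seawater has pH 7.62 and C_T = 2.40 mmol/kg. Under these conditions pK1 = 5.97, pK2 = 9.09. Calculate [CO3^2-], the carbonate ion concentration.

α₂ = 1 / (1 + [H⁺]/K2 + [H⁺]²/(K1K2)) = 1 / (1 + 10^+1.47 + 10^-0.18)
   = 1 / (1 + 29.512 + 0.66069) = 1/31.173 = 0.03208
[CO3²⁻] = α₂ × DIC = 0.03208 × 2.40 = 0.0770 mmol/kg

[CO3²⁻] = 0.0770 mmol/kg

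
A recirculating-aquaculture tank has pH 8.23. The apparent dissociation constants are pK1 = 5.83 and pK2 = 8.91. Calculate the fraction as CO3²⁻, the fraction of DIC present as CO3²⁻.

α₂ = 1 / (1 + [H⁺]/K2 + [H⁺]²/(K1K2)) = 1 / (1 + 10^+0.68 + 10^-1.72)
   = 1 / (1 + 4.7863 + 0.019055) = 1/5.8054 = 0.1723

α₂ = 0.172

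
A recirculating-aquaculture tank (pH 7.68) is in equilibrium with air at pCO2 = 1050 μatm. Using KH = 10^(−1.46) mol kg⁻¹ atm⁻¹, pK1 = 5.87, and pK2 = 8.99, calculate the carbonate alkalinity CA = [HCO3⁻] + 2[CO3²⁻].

CA = 2.58 mmol/kg

[CO2*] = KH · pCO2 = 10^(−1.46) × 1050×10^-6 = 3.641×10^-5 mol/kg
α₀ = 1/(1 + K1/[H⁺] + K1K2/[H⁺]²) = 1/(1 + 10^+1.81 + 10^+0.50) = 0.01455
DIC = [CO2*]/α₀ = 3.641×10^-5 / 0.01455 = 2.502 mmol/kg
CA = (α₁ + 2α₂)·DIC = (0.9394 + 2×0.04601) × 2.502 = 2.58 mmol/kg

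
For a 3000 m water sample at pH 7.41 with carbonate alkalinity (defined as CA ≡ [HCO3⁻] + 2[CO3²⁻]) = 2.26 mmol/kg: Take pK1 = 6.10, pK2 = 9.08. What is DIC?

CA = [HCO3⁻] + 2[CO3²⁻] = (α₁ + 2α₂)·DIC
At pH 7.41: [H⁺]/K1 = 10^-1.31 = 0.048978, K2/[H⁺] = 10^-1.67 = 0.021380
α₁ = 1/(1 + 0.048978 + 0.021380) = 1/1.0704 = 0.9343; α₂ = α₁·K2/[H⁺] = 0.01997
α₁ + 2α₂ = 0.9742
DIC = CA / (α₁ + 2α₂) = 2.26 / 0.9742 = 2.32 mmol/kg

DIC = 2.32 mmol/kg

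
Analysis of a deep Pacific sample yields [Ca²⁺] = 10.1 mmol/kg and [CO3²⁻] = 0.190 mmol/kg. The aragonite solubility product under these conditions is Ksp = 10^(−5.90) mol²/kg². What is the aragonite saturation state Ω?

Ω = 1.52

Ksp = 10^(−5.90) = 1.259×10^-6
Ω = [Ca²⁺][CO3²⁻]/Ksp = (10.1×10^-3)(0.190×10^-3) / 1.259×10^-6 = 1.52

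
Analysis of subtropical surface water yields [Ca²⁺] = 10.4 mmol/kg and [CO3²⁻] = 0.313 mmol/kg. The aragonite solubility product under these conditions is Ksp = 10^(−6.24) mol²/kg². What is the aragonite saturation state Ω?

Ksp = 10^(−6.24) = 5.754×10^-7
Ω = [Ca²⁺][CO3²⁻]/Ksp = (10.4×10^-3)(0.313×10^-3) / 5.754×10^-7 = 5.66

Ω = 5.66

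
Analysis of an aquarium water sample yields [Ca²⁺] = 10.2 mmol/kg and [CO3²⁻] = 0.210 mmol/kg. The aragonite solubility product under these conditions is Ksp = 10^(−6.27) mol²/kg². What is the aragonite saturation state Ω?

Ksp = 10^(−6.27) = 5.370×10^-7
Ω = [Ca²⁺][CO3²⁻]/Ksp = (10.2×10^-3)(0.210×10^-3) / 5.370×10^-7 = 3.99

Ω = 3.99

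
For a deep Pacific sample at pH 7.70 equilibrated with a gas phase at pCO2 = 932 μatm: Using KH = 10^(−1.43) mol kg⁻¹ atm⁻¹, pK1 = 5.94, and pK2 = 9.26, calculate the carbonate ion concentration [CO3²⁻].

[CO2*] = KH · pCO2 = 10^(−1.43) × 932×10^-6 = 3.463×10^-5 mol/kg
α₀ = 1/(1 + K1/[H⁺] + K1K2/[H⁺]²) = 1/(1 + 10^+1.76 + 10^+0.20) = 0.01663
DIC = [CO2*]/α₀ = 3.463×10^-5 / 0.01663 = 2.082 mmol/kg
[CO3²⁻] = α₂·DIC; α₂ = 0.02636, so [CO3²⁻] = 0.02636 × 2.082 = 0.0549 mmol/kg

[CO3²⁻] = 0.0549 mmol/kg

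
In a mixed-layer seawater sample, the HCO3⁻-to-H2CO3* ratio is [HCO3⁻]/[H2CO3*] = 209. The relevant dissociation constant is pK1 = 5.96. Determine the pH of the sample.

From K1 = [H⁺][HCO3⁻]/[H2CO3*]:  pH = pK1 + log₁₀([HCO3⁻]/[H2CO3*])
log₁₀(209) = +2.320
pH = 5.96 + (+2.320) = 8.28

pH = 8.28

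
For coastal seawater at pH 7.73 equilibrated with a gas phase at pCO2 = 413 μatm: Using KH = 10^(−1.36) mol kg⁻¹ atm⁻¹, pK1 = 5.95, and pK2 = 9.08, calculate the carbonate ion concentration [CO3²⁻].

[CO3²⁻] = 0.0485 mmol/kg

[CO2*] = KH · pCO2 = 10^(−1.36) × 413×10^-6 = 1.803×10^-5 mol/kg
α₀ = 1/(1 + K1/[H⁺] + K1K2/[H⁺]²) = 1/(1 + 10^+1.78 + 10^+0.43) = 0.01564
DIC = [CO2*]/α₀ = 1.803×10^-5 / 0.01564 = 1.153 mmol/kg
[CO3²⁻] = α₂·DIC; α₂ = 0.04209, so [CO3²⁻] = 0.04209 × 1.153 = 0.0485 mmol/kg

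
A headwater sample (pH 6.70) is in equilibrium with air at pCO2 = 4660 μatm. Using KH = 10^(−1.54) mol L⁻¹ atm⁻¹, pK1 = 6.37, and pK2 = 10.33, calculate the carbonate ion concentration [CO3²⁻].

[CO2*] = KH · pCO2 = 10^(−1.54) × 4660×10^-6 = 1.344×10^-4 mol/L
α₀ = 1/(1 + K1/[H⁺] + K1K2/[H⁺]²) = 1/(1 + 10^+0.33 + 10^-3.30) = 0.3186
DIC = [CO2*]/α₀ = 1.344×10^-4 / 0.3186 = 0.4218 mmol/L
[CO3²⁻] = α₂·DIC; α₂ = 0.0001597, so [CO3²⁻] = 0.0001597 × 0.4218 = 6.74×10^-5 mmol/L = 0.0674 μmol/L

[CO3²⁻] = 0.0674 μmol/L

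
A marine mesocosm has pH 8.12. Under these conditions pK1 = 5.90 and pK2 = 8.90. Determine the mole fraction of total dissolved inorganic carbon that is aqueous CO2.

α₀ = 1 / (1 + K1/[H⁺] + K1K2/[H⁺]²) = 1 / (1 + 10^+2.22 + 10^+1.44)
   = 1 / (1 + 165.96 + 27.542) = 1/194.50 = 0.005141

α₀ = 0.00514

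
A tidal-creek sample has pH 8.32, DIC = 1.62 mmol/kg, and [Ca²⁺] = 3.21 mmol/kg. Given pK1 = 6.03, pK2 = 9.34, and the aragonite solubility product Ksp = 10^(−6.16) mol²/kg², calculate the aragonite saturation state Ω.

α₂ = 1 / (1 + [H⁺]/K2 + [H⁺]²/(K1K2)) = 1 / (1 + 10^+1.02 + 10^-1.27)
   = 1 / (1 + 10.471 + 0.053703) = 1/11.525 = 0.08677
[CO3²⁻] = α₂ × DIC = 0.08677 × 1.62 = 0.1406 mmol/kg
Ksp = 10^(−6.16) = 6.918×10^-7
Ω = [Ca²⁺][CO3²⁻]/Ksp = (3.21×10^-3)(1.406×10^-4) / 6.918×10^-7 = 0.652

Ω = 0.652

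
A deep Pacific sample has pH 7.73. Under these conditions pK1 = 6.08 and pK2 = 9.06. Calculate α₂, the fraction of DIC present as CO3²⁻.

α₂ = 0.0437

α₂ = 1 / (1 + [H⁺]/K2 + [H⁺]²/(K1K2)) = 1 / (1 + 10^+1.33 + 10^-0.32)
   = 1 / (1 + 21.380 + 0.47863) = 1/22.858 = 0.04375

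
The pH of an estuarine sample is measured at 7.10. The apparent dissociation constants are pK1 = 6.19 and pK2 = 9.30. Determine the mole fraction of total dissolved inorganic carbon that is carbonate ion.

α₂ = 0.00559

α₂ = 1 / (1 + [H⁺]/K2 + [H⁺]²/(K1K2)) = 1 / (1 + 10^+2.20 + 10^+1.29)
   = 1 / (1 + 158.49 + 19.498) = 1/178.99 = 0.005587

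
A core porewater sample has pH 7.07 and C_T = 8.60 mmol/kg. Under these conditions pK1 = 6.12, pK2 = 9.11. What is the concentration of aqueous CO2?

[CO2*] = 0.861 mmol/kg

α₀ = 1 / (1 + K1/[H⁺] + K1K2/[H⁺]²) = 1 / (1 + 10^+0.95 + 10^-1.09)
   = 1 / (1 + 8.9125 + 0.081283) = 1/9.9938 = 0.1001
[CO2*] = α₀ × DIC = 0.1001 × 8.60 = 0.861 mmol/kg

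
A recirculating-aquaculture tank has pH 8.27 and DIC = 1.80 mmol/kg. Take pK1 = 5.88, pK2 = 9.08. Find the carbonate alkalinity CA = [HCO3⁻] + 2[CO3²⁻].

CA = [HCO3⁻] + 2[CO3²⁻] = (α₁ + 2α₂)·DIC
At pH 8.27: [H⁺]/K1 = 10^-2.39 = 0.0040738, K2/[H⁺] = 10^-0.81 = 0.15488
α₁ = 1/(1 + 0.0040738 + 0.15488) = 1/1.1590 = 0.8628; α₂ = α₁·K2/[H⁺] = 0.1336
α₁ + 2α₂ = 1.1301
CA = 1.1301 × 1.80 = 2.03 mmol/kg

CA = 2.03 mmol/kg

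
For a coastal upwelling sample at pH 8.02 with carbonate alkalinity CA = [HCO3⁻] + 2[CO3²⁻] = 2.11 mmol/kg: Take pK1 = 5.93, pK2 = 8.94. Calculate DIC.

CA = [HCO3⁻] + 2[CO3²⁻] = (α₁ + 2α₂)·DIC
At pH 8.02: [H⁺]/K1 = 10^-2.09 = 0.0081283, K2/[H⁺] = 10^-0.92 = 0.12023
α₁ = 1/(1 + 0.0081283 + 0.12023) = 1/1.1284 = 0.8862; α₂ = α₁·K2/[H⁺] = 0.1066
α₁ + 2α₂ = 1.0993
DIC = CA / (α₁ + 2α₂) = 2.11 / 1.0993 = 1.92 mmol/kg

DIC = 1.92 mmol/kg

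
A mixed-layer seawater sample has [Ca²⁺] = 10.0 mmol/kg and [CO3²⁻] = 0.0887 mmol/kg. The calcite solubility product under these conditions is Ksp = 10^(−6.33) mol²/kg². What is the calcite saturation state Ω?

Ksp = 10^(−6.33) = 4.677×10^-7
Ω = [Ca²⁺][CO3²⁻]/Ksp = (10.0×10^-3)(0.0887×10^-3) / 4.677×10^-7 = 1.90

Ω = 1.90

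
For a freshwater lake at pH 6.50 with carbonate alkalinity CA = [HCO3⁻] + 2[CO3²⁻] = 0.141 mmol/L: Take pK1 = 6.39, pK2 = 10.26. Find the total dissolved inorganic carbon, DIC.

DIC = 0.250 mmol/L

CA = [HCO3⁻] + 2[CO3²⁻] = (α₁ + 2α₂)·DIC
At pH 6.50: [H⁺]/K1 = 10^-0.11 = 0.77625, K2/[H⁺] = 10^-3.76 = 0.00017378
α₁ = 1/(1 + 0.77625 + 0.00017378) = 1/1.7764 = 0.5629; α₂ = α₁·K2/[H⁺] = 9.783×10^-5
α₁ + 2α₂ = 0.5631
DIC = CA / (α₁ + 2α₂) = 0.141 / 0.5631 = 0.250 mmol/L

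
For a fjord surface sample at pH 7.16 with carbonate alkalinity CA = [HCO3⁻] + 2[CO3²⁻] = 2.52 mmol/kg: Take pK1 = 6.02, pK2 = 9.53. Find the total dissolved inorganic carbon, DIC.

CA = [HCO3⁻] + 2[CO3²⁻] = (α₁ + 2α₂)·DIC
At pH 7.16: [H⁺]/K1 = 10^-1.14 = 0.072444, K2/[H⁺] = 10^-2.37 = 0.0042658
α₁ = 1/(1 + 0.072444 + 0.0042658) = 1/1.0767 = 0.9288; α₂ = α₁·K2/[H⁺] = 0.003962
α₁ + 2α₂ = 0.9367
DIC = CA / (α₁ + 2α₂) = 2.52 / 0.9367 = 2.69 mmol/kg

DIC = 2.69 mmol/kg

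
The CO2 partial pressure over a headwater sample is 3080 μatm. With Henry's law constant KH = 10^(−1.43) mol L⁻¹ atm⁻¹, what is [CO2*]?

KH = 10^(−1.43) = 3.715×10^-2 mol L⁻¹ atm⁻¹
[CO2*] = KH · pCO2 = 3.715×10^-2 × 3080×10^-6 atm = 1.14×10^-4 mol/L

[CO2*] = 114 μmol/L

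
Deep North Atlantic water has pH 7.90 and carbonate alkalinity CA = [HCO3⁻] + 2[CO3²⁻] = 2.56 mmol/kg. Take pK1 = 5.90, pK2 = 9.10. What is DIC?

CA = [HCO3⁻] + 2[CO3²⁻] = (α₁ + 2α₂)·DIC
At pH 7.90: [H⁺]/K1 = 10^-2.00 = 0.010000, K2/[H⁺] = 10^-1.20 = 0.063096
α₁ = 1/(1 + 0.010000 + 0.063096) = 1/1.0731 = 0.9319; α₂ = α₁·K2/[H⁺] = 0.05880
α₁ + 2α₂ = 1.0495
DIC = CA / (α₁ + 2α₂) = 2.56 / 1.0495 = 2.44 mmol/kg

DIC = 2.44 mmol/kg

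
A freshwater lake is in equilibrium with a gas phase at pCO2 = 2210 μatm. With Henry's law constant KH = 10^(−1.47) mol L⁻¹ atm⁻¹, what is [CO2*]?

[CO2*] = 74.9 μmol/L

KH = 10^(−1.47) = 3.388×10^-2 mol L⁻¹ atm⁻¹
[CO2*] = KH · pCO2 = 3.388×10^-2 × 2210×10^-6 atm = 7.49×10^-5 mol/L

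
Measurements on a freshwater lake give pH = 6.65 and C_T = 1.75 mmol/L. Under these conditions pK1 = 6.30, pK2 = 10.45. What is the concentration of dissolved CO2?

α₀ = 1 / (1 + K1/[H⁺] + K1K2/[H⁺]²) = 1 / (1 + 10^+0.35 + 10^-3.45)
   = 1 / (1 + 2.2387 + 0.00035481) = 1/3.2391 = 0.3087
[CO2*] = α₀ × DIC = 0.3087 × 1.75 = 0.540 mmol/L

[CO2*] = 0.540 mmol/L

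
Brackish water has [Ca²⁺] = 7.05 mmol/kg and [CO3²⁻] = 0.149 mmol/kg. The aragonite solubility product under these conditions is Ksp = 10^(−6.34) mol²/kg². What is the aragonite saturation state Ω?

Ksp = 10^(−6.34) = 4.571×10^-7
Ω = [Ca²⁺][CO3²⁻]/Ksp = (7.05×10^-3)(0.149×10^-3) / 4.571×10^-7 = 2.30

Ω = 2.30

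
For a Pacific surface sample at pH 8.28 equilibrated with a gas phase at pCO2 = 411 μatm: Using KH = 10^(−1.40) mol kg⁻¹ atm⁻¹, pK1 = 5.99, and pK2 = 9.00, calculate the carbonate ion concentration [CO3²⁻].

[CO3²⁻] = 0.608 mmol/kg

[CO2*] = KH · pCO2 = 10^(−1.40) × 411×10^-6 = 1.636×10^-5 mol/kg
α₀ = 1/(1 + K1/[H⁺] + K1K2/[H⁺]²) = 1/(1 + 10^+2.29 + 10^+1.57) = 0.004289
DIC = [CO2*]/α₀ = 1.636×10^-5 / 0.004289 = 3.815 mmol/kg
[CO3²⁻] = α₂·DIC; α₂ = 0.1594, so [CO3²⁻] = 0.1594 × 3.815 = 0.608 mmol/kg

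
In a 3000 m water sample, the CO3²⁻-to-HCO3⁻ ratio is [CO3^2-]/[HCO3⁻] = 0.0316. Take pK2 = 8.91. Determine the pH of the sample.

From K2 = [H⁺][CO3^2-]/[HCO3⁻]:  pH = pK2 + log₁₀([CO3^2-]/[HCO3⁻])
log₁₀(0.0316) = -1.500
pH = 8.91 + (-1.500) = 7.41

pH = 7.41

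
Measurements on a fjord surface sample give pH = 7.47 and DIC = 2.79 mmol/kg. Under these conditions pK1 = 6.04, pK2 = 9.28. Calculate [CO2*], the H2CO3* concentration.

[CO2*] = 0.0985 mmol/kg

α₀ = 1 / (1 + K1/[H⁺] + K1K2/[H⁺]²) = 1 / (1 + 10^+1.43 + 10^-0.38)
   = 1 / (1 + 26.915 + 0.41687) = 1/28.332 = 0.03530
[CO2*] = α₀ × DIC = 0.03530 × 2.79 = 0.0985 mmol/kg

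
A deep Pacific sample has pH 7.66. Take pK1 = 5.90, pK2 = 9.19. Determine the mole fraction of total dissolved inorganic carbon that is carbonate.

α₂ = 1 / (1 + [H⁺]/K2 + [H⁺]²/(K1K2)) = 1 / (1 + 10^+1.53 + 10^-0.23)
   = 1 / (1 + 33.884 + 0.58884) = 1/35.473 = 0.02819

α₂ = 0.0282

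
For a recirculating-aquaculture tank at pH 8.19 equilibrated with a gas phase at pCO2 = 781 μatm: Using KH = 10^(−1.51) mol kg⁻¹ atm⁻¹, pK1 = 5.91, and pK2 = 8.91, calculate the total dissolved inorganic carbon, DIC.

DIC = 5.50 mmol/kg

[CO2*] = KH · pCO2 = 10^(−1.51) × 781×10^-6 = 2.414×10^-5 mol/kg
α₀ = 1/(1 + K1/[H⁺] + K1K2/[H⁺]²) = 1/(1 + 10^+2.28 + 10^+1.56) = 0.004389
DIC = [CO2*]/α₀ = 2.414×10^-5 / 0.004389 = 5.50 mmol/kg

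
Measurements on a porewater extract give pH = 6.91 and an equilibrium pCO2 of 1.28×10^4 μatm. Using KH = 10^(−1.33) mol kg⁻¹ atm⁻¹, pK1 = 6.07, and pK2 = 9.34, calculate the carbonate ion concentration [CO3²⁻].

[CO3²⁻] = 15.4 μmol/kg

[CO2*] = KH · pCO2 = 10^(−1.33) × 1.28×10^4×10^-6 = 5.987×10^-4 mol/kg
α₀ = 1/(1 + K1/[H⁺] + K1K2/[H⁺]²) = 1/(1 + 10^+0.84 + 10^-1.59) = 0.1259
DIC = [CO2*]/α₀ = 5.987×10^-4 / 0.1259 = 4.756 mmol/kg
[CO3²⁻] = α₂·DIC; α₂ = 0.003236, so [CO3²⁻] = 0.003236 × 4.756 = 0.0154 mmol/kg = 15.4 μmol/kg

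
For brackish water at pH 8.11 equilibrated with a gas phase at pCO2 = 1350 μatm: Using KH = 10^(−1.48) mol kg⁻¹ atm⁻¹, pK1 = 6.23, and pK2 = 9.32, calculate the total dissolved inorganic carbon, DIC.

[CO2*] = KH · pCO2 = 10^(−1.48) × 1350×10^-6 = 4.470×10^-5 mol/kg
α₀ = 1/(1 + K1/[H⁺] + K1K2/[H⁺]²) = 1/(1 + 10^+1.88 + 10^+0.67) = 0.01226
DIC = [CO2*]/α₀ = 4.470×10^-5 / 0.01226 = 3.64 mmol/kg

DIC = 3.64 mmol/kg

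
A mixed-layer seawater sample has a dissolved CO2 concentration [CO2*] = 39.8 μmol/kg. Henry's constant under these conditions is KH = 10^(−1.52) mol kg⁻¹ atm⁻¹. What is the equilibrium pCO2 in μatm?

KH = 10^(−1.52) = 3.020×10^-2 mol kg⁻¹ atm⁻¹
pCO2 = [CO2*]/KH = 39.8×10^-6 / 3.020×10^-2 = 1.32×10^-3 atm = 1320 μatm

pCO2 = 1320 μatm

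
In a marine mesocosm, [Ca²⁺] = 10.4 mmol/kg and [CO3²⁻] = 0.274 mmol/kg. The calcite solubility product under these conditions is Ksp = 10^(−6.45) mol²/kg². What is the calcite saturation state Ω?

Ksp = 10^(−6.45) = 3.548×10^-7
Ω = [Ca²⁺][CO3²⁻]/Ksp = (10.4×10^-3)(0.274×10^-3) / 3.548×10^-7 = 8.03

Ω = 8.03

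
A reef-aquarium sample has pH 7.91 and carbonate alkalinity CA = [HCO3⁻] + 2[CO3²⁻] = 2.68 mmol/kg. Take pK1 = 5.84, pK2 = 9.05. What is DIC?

CA = [HCO3⁻] + 2[CO3²⁻] = (α₁ + 2α₂)·DIC
At pH 7.91: [H⁺]/K1 = 10^-2.07 = 0.0085114, K2/[H⁺] = 10^-1.14 = 0.072444
α₁ = 1/(1 + 0.0085114 + 0.072444) = 1/1.0810 = 0.9251; α₂ = α₁·K2/[H⁺] = 0.06702
α₁ + 2α₂ = 1.0591
DIC = CA / (α₁ + 2α₂) = 2.68 / 1.0591 = 2.53 mmol/kg

DIC = 2.53 mmol/kg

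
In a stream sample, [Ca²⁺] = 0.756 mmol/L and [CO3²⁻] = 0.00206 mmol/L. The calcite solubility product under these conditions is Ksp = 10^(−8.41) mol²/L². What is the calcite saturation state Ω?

Ksp = 10^(−8.41) = 3.890×10^-9
Ω = [Ca²⁺][CO3²⁻]/Ksp = (0.756×10^-3)(0.00206×10^-3) / 3.890×10^-9 = 0.400

Ω = 0.400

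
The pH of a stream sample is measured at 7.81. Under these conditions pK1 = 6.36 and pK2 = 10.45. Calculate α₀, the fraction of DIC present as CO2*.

α₀ = 0.0342

α₀ = 1 / (1 + K1/[H⁺] + K1K2/[H⁺]²) = 1 / (1 + 10^+1.45 + 10^-1.19)
   = 1 / (1 + 28.184 + 0.064565) = 1/29.248 = 0.03419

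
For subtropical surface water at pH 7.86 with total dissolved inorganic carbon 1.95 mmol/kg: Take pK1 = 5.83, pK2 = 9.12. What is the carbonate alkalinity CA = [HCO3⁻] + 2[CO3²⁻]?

CA = [HCO3⁻] + 2[CO3²⁻] = (α₁ + 2α₂)·DIC
At pH 7.86: [H⁺]/K1 = 10^-2.03 = 0.0093325, K2/[H⁺] = 10^-1.26 = 0.054954
α₁ = 1/(1 + 0.0093325 + 0.054954) = 1/1.0643 = 0.9396; α₂ = α₁·K2/[H⁺] = 0.05163
α₁ + 2α₂ = 1.0429
CA = 1.0429 × 1.95 = 2.03 mmol/kg

CA = 2.03 mmol/kg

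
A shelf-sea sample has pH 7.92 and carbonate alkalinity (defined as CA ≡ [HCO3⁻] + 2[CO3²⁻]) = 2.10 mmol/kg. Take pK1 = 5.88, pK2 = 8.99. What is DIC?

DIC = 1.96 mmol/kg

CA = [HCO3⁻] + 2[CO3²⁻] = (α₁ + 2α₂)·DIC
At pH 7.92: [H⁺]/K1 = 10^-2.04 = 0.0091201, K2/[H⁺] = 10^-1.07 = 0.085114
α₁ = 1/(1 + 0.0091201 + 0.085114) = 1/1.0942 = 0.9139; α₂ = α₁·K2/[H⁺] = 0.07778
α₁ + 2α₂ = 1.0694
DIC = CA / (α₁ + 2α₂) = 2.10 / 1.0694 = 1.96 mmol/kg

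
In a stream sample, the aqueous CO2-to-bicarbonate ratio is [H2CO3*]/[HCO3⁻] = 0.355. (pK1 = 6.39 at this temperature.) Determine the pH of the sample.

pH = 6.84

From K1 = [H⁺][HCO3⁻]/[H2CO3*]:  pH = pK1 − log₁₀([H2CO3*]/[HCO3⁻])
log₁₀(0.355) = -0.450
pH = 6.39 − (-0.450) = 6.84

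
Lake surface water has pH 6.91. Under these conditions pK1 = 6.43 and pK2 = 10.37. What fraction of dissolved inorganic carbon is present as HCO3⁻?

α₁ = 0.751

α₁ = 1 / (1 + [H⁺]/K1 + K2/[H⁺]) = 1 / (1 + 10^-0.48 + 10^-3.46)
   = 1 / (1 + 0.33113 + 0.00034674) = 1/1.3315 = 0.7510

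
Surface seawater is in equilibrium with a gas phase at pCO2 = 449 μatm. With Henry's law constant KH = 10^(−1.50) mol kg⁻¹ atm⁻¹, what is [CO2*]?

KH = 10^(−1.50) = 3.162×10^-2 mol kg⁻¹ atm⁻¹
[CO2*] = KH · pCO2 = 3.162×10^-2 × 449×10^-6 atm = 1.42×10^-5 mol/kg

[CO2*] = 14.2 μmol/kg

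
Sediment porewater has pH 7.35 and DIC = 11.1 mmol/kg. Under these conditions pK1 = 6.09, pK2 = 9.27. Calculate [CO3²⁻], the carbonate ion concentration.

[CO3²⁻] = 0.125 mmol/kg

α₂ = 1 / (1 + [H⁺]/K2 + [H⁺]²/(K1K2)) = 1 / (1 + 10^+1.92 + 10^+0.66)
   = 1 / (1 + 83.176 + 4.5709) = 1/88.747 = 0.01127
[CO3²⁻] = α₂ × DIC = 0.01127 × 11.1 = 0.125 mmol/kg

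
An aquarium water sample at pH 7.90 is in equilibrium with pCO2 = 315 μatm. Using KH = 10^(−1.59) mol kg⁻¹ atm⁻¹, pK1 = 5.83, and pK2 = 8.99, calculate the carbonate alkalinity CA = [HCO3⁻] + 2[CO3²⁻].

CA = 1.11 mmol/kg

[CO2*] = KH · pCO2 = 10^(−1.59) × 315×10^-6 = 8.097×10^-6 mol/kg
α₀ = 1/(1 + K1/[H⁺] + K1K2/[H⁺]²) = 1/(1 + 10^+2.07 + 10^+0.98) = 0.007810
DIC = [CO2*]/α₀ = 8.097×10^-6 / 0.007810 = 1.037 mmol/kg
CA = (α₁ + 2α₂)·DIC = (0.9176 + 2×0.07459) × 1.037 = 1.11 mmol/kg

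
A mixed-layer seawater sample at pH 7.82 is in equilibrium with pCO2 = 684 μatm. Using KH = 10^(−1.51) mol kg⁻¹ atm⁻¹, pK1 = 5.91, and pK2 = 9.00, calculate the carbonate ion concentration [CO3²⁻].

[CO3²⁻] = 0.114 mmol/kg

[CO2*] = KH · pCO2 = 10^(−1.51) × 684×10^-6 = 2.114×10^-5 mol/kg
α₀ = 1/(1 + K1/[H⁺] + K1K2/[H⁺]²) = 1/(1 + 10^+1.91 + 10^+0.73) = 0.01141
DIC = [CO2*]/α₀ = 2.114×10^-5 / 0.01141 = 1.853 mmol/kg
[CO3²⁻] = α₂·DIC; α₂ = 0.06127, so [CO3²⁻] = 0.06127 × 1.853 = 0.114 mmol/kg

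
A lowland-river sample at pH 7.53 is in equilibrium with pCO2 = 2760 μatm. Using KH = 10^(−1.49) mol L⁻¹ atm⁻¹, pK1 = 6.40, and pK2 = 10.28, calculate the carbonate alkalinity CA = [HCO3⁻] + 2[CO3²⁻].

[CO2*] = KH · pCO2 = 10^(−1.49) × 2760×10^-6 = 8.931×10^-5 mol/L
α₀ = 1/(1 + K1/[H⁺] + K1K2/[H⁺]²) = 1/(1 + 10^+1.13 + 10^-1.62) = 0.06890
DIC = [CO2*]/α₀ = 8.931×10^-5 / 0.06890 = 1.296 mmol/L
CA = (α₁ + 2α₂)·DIC = (0.9294 + 2×0.001653) × 1.296 = 1.21 mmol/L

CA = 1.21 mmol/L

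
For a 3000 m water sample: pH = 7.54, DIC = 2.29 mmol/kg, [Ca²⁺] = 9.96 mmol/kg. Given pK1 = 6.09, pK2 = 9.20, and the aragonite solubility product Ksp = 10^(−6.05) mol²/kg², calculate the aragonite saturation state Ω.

Ω = 0.530

α₂ = 1 / (1 + [H⁺]/K2 + [H⁺]²/(K1K2)) = 1 / (1 + 10^+1.66 + 10^+0.21)
   = 1 / (1 + 45.709 + 1.6218) = 1/48.331 = 0.02069
[CO3²⁻] = α₂ × DIC = 0.02069 × 2.29 = 0.04738 mmol/kg
Ksp = 10^(−6.05) = 8.913×10^-7
Ω = [Ca²⁺][CO3²⁻]/Ksp = (9.96×10^-3)(4.738×10^-5) / 8.913×10^-7 = 0.530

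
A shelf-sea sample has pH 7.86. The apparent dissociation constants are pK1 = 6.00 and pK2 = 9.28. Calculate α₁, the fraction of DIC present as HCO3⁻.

α₁ = 0.951

α₁ = 1 / (1 + [H⁺]/K1 + K2/[H⁺]) = 1 / (1 + 10^-1.86 + 10^-1.42)
   = 1 / (1 + 0.013804 + 0.038019) = 1/1.0518 = 0.9507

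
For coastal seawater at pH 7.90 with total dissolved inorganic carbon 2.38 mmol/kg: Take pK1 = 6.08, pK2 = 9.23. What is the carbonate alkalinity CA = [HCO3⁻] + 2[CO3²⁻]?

CA = [HCO3⁻] + 2[CO3²⁻] = (α₁ + 2α₂)·DIC
At pH 7.90: [H⁺]/K1 = 10^-1.82 = 0.015136, K2/[H⁺] = 10^-1.33 = 0.046774
α₁ = 1/(1 + 0.015136 + 0.046774) = 1/1.0619 = 0.9417; α₂ = α₁·K2/[H⁺] = 0.04405
α₁ + 2α₂ = 1.0298
CA = 1.0298 × 2.38 = 2.45 mmol/kg

CA = 2.45 mmol/kg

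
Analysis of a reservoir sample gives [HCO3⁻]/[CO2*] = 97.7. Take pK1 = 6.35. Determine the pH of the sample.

From K1 = [H⁺][HCO3⁻]/[CO2*]:  pH = pK1 + log₁₀([HCO3⁻]/[CO2*])
log₁₀(97.7) = +1.990
pH = 6.35 + (+1.990) = 8.34

pH = 8.34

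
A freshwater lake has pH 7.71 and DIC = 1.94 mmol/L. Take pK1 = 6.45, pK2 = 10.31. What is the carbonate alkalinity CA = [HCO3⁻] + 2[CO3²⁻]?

CA = [HCO3⁻] + 2[CO3²⁻] = (α₁ + 2α₂)·DIC
At pH 7.71: [H⁺]/K1 = 10^-1.26 = 0.054954, K2/[H⁺] = 10^-2.60 = 0.0025119
α₁ = 1/(1 + 0.054954 + 0.0025119) = 1/1.0575 = 0.9457; α₂ = α₁·K2/[H⁺] = 0.002375
α₁ + 2α₂ = 0.9504
CA = 0.9504 × 1.94 = 1.84 mmol/L

CA = 1.84 mmol/L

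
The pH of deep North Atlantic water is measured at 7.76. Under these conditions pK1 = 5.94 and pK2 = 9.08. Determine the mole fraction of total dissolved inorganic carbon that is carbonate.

α₂ = 1 / (1 + [H⁺]/K2 + [H⁺]²/(K1K2)) = 1 / (1 + 10^+1.32 + 10^-0.50)
   = 1 / (1 + 20.893 + 0.31623) = 1/22.209 = 0.04503

α₂ = 0.0450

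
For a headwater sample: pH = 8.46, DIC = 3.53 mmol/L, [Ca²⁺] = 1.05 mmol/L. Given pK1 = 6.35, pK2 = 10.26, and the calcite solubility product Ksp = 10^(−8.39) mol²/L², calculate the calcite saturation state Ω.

Ω = 14.1

α₂ = 1 / (1 + [H⁺]/K2 + [H⁺]²/(K1K2)) = 1 / (1 + 10^+1.80 + 10^-0.31)
   = 1 / (1 + 63.096 + 0.48978) = 1/64.586 = 0.01548
[CO3²⁻] = α₂ × DIC = 0.01548 × 3.53 = 0.05466 mmol/L
Ksp = 10^(−8.39) = 4.074×10^-9
Ω = [Ca²⁺][CO3²⁻]/Ksp = (1.05×10^-3)(5.466×10^-5) / 4.074×10^-9 = 14.1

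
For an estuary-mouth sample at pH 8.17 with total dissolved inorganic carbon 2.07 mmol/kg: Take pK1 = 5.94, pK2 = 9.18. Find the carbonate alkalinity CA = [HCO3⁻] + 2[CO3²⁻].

CA = [HCO3⁻] + 2[CO3²⁻] = (α₁ + 2α₂)·DIC
At pH 8.17: [H⁺]/K1 = 10^-2.23 = 0.0058884, K2/[H⁺] = 10^-1.01 = 0.097724
α₁ = 1/(1 + 0.0058884 + 0.097724) = 1/1.1036 = 0.9061; α₂ = α₁·K2/[H⁺] = 0.08855
α₁ + 2α₂ = 1.0832
CA = 1.0832 × 2.07 = 2.24 mmol/kg

CA = 2.24 mmol/kg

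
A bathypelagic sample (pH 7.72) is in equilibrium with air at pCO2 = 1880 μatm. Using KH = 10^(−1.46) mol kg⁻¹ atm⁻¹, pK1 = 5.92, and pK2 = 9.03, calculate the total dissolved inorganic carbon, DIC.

DIC = 4.38 mmol/kg

[CO2*] = KH · pCO2 = 10^(−1.46) × 1880×10^-6 = 6.519×10^-5 mol/kg
α₀ = 1/(1 + K1/[H⁺] + K1K2/[H⁺]²) = 1/(1 + 10^+1.80 + 10^+0.49) = 0.01488
DIC = [CO2*]/α₀ = 6.519×10^-5 / 0.01488 = 4.38 mmol/kg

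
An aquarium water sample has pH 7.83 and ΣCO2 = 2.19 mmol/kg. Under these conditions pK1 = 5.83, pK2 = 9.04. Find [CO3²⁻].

[CO3²⁻] = 0.126 mmol/kg

α₂ = 1 / (1 + [H⁺]/K2 + [H⁺]²/(K1K2)) = 1 / (1 + 10^+1.21 + 10^-0.79)
   = 1 / (1 + 16.218 + 0.16218) = 1/17.380 = 0.05754
[CO3²⁻] = α₂ × DIC = 0.05754 × 2.19 = 0.126 mmol/kg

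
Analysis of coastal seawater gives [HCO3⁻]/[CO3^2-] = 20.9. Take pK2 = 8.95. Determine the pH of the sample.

From K2 = [H⁺][CO3^2-]/[HCO3⁻]:  pH = pK2 − log₁₀([HCO3⁻]/[CO3^2-])
log₁₀(20.9) = +1.320
pH = 8.95 − (+1.320) = 7.63

pH = 7.63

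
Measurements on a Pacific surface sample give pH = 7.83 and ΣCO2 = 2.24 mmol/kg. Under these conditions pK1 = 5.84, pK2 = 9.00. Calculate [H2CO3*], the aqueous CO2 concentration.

α₀ = 1 / (1 + K1/[H⁺] + K1K2/[H⁺]²) = 1 / (1 + 10^+1.99 + 10^+0.82)
   = 1 / (1 + 97.724 + 6.6069) = 1/105.33 = 0.009494
[CO2*] = α₀ × DIC = 0.009494 × 2.24 = 0.0213 mmol/kg

[CO2*] = 0.0213 mmol/kg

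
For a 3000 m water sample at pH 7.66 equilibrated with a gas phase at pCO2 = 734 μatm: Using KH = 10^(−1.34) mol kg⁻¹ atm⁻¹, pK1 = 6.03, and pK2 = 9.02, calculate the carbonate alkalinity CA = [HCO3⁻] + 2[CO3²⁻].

CA = 1.56 mmol/kg

[CO2*] = KH · pCO2 = 10^(−1.34) × 734×10^-6 = 3.355×10^-5 mol/kg
α₀ = 1/(1 + K1/[H⁺] + K1K2/[H⁺]²) = 1/(1 + 10^+1.63 + 10^+0.27) = 0.02197
DIC = [CO2*]/α₀ = 3.355×10^-5 / 0.02197 = 1.527 mmol/kg
CA = (α₁ + 2α₂)·DIC = (0.9371 + 2×0.04091) × 1.527 = 1.56 mmol/kg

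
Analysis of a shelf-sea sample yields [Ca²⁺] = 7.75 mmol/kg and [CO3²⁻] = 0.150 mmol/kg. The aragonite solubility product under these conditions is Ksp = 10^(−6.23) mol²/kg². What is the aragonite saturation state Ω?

Ω = 1.97

Ksp = 10^(−6.23) = 5.888×10^-7
Ω = [Ca²⁺][CO3²⁻]/Ksp = (7.75×10^-3)(0.150×10^-3) / 5.888×10^-7 = 1.97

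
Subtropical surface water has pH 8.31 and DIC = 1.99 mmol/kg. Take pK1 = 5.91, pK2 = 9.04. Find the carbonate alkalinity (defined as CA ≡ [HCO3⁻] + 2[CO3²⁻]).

CA = [HCO3⁻] + 2[CO3²⁻] = (α₁ + 2α₂)·DIC
At pH 8.31: [H⁺]/K1 = 10^-2.40 = 0.0039811, K2/[H⁺] = 10^-0.73 = 0.18621
α₁ = 1/(1 + 0.0039811 + 0.18621) = 1/1.1902 = 0.8402; α₂ = α₁·K2/[H⁺] = 0.1565
α₁ + 2α₂ = 1.1531
CA = 1.1531 × 1.99 = 2.29 mmol/kg

CA = 2.29 mmol/kg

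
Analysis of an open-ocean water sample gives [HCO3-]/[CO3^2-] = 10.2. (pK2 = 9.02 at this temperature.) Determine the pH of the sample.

pH = 8.01

From K2 = [H⁺][CO3^2-]/[HCO3-]:  pH = pK2 − log₁₀([HCO3-]/[CO3^2-])
log₁₀(10.2) = +1.009
pH = 9.02 − (+1.009) = 8.01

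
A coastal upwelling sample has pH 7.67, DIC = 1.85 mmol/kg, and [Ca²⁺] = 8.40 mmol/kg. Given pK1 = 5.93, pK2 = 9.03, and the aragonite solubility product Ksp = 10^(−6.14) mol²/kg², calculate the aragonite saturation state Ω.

α₂ = 1 / (1 + [H⁺]/K2 + [H⁺]²/(K1K2)) = 1 / (1 + 10^+1.36 + 10^-0.38)
   = 1 / (1 + 22.909 + 0.41687) = 1/24.326 = 0.04111
[CO3²⁻] = α₂ × DIC = 0.04111 × 1.85 = 0.07605 mmol/kg
Ksp = 10^(−6.14) = 7.244×10^-7
Ω = [Ca²⁺][CO3²⁻]/Ksp = (8.40×10^-3)(7.605×10^-5) / 7.244×10^-7 = 0.882

Ω = 0.882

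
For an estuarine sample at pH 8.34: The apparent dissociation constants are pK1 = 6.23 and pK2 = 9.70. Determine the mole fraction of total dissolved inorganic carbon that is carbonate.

α₂ = 1 / (1 + [H⁺]/K2 + [H⁺]²/(K1K2)) = 1 / (1 + 10^+1.36 + 10^-0.75)
   = 1 / (1 + 22.909 + 0.17783) = 1/24.087 = 0.04152

α₂ = 0.0415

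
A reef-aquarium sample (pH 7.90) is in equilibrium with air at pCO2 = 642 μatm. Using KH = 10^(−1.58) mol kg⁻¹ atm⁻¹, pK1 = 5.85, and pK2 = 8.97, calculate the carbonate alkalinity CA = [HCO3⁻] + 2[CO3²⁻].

[CO2*] = KH · pCO2 = 10^(−1.58) × 642×10^-6 = 1.689×10^-5 mol/kg
α₀ = 1/(1 + K1/[H⁺] + K1K2/[H⁺]²) = 1/(1 + 10^+2.05 + 10^+0.98) = 0.008147
DIC = [CO2*]/α₀ = 1.689×10^-5 / 0.008147 = 2.073 mmol/kg
CA = (α₁ + 2α₂)·DIC = (0.9141 + 2×0.07780) × 2.073 = 2.22 mmol/kg

CA = 2.22 mmol/kg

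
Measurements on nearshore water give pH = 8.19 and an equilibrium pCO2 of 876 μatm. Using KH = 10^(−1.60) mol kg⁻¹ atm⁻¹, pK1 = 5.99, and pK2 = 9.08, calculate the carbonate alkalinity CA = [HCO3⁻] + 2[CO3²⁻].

[CO2*] = KH · pCO2 = 10^(−1.60) × 876×10^-6 = 2.200×10^-5 mol/kg
α₀ = 1/(1 + K1/[H⁺] + K1K2/[H⁺]²) = 1/(1 + 10^+2.20 + 10^+1.31) = 0.005558
DIC = [CO2*]/α₀ = 2.200×10^-5 / 0.005558 = 3.959 mmol/kg
CA = (α₁ + 2α₂)·DIC = (0.8810 + 2×0.1135) × 3.959 = 4.39 mmol/kg

CA = 4.39 mmol/kg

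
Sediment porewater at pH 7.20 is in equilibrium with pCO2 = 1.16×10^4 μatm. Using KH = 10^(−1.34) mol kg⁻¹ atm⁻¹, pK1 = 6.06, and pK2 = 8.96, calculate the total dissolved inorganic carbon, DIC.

DIC = 7.98 mmol/kg

[CO2*] = KH · pCO2 = 10^(−1.34) × 1.16×10^4×10^-6 = 5.302×10^-4 mol/kg
α₀ = 1/(1 + K1/[H⁺] + K1K2/[H⁺]²) = 1/(1 + 10^+1.14 + 10^-0.62) = 0.06647
DIC = [CO2*]/α₀ = 5.302×10^-4 / 0.06647 = 7.98 mmol/kg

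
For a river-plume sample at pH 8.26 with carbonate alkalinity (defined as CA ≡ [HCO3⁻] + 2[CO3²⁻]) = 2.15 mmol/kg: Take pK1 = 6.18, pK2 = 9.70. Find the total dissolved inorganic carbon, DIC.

CA = [HCO3⁻] + 2[CO3²⁻] = (α₁ + 2α₂)·DIC
At pH 8.26: [H⁺]/K1 = 10^-2.08 = 0.0083176, K2/[H⁺] = 10^-1.44 = 0.036308
α₁ = 1/(1 + 0.0083176 + 0.036308) = 1/1.0446 = 0.9573; α₂ = α₁·K2/[H⁺] = 0.03476
α₁ + 2α₂ = 1.0268
DIC = CA / (α₁ + 2α₂) = 2.15 / 1.0268 = 2.09 mmol/kg

DIC = 2.09 mmol/kg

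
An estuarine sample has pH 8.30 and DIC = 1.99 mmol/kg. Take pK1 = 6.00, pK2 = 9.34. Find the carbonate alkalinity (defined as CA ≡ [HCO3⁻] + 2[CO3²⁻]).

CA = [HCO3⁻] + 2[CO3²⁻] = (α₁ + 2α₂)·DIC
At pH 8.30: [H⁺]/K1 = 10^-2.30 = 0.0050119, K2/[H⁺] = 10^-1.04 = 0.091201
α₁ = 1/(1 + 0.0050119 + 0.091201) = 1/1.0962 = 0.9122; α₂ = α₁·K2/[H⁺] = 0.08320
α₁ + 2α₂ = 1.0786
CA = 1.0786 × 1.99 = 2.15 mmol/kg

CA = 2.15 mmol/kg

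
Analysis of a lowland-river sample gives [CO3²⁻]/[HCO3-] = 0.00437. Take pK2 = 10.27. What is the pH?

pH = 7.91

From K2 = [H⁺][CO3²⁻]/[HCO3-]:  pH = pK2 + log₁₀([CO3²⁻]/[HCO3-])
log₁₀(0.00437) = -2.360
pH = 10.27 + (-2.360) = 7.91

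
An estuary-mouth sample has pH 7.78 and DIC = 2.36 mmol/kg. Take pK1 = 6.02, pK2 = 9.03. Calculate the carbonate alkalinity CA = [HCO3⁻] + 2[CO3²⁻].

CA = 2.45 mmol/kg

CA = [HCO3⁻] + 2[CO3²⁻] = (α₁ + 2α₂)·DIC
At pH 7.78: [H⁺]/K1 = 10^-1.76 = 0.017378, K2/[H⁺] = 10^-1.25 = 0.056234
α₁ = 1/(1 + 0.017378 + 0.056234) = 1/1.0736 = 0.9314; α₂ = α₁·K2/[H⁺] = 0.05238
α₁ + 2α₂ = 1.0362
CA = 1.0362 × 2.36 = 2.45 mmol/kg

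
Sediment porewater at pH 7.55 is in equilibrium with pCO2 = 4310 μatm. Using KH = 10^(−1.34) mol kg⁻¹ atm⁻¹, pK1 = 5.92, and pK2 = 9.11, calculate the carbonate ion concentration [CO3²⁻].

[CO2*] = KH · pCO2 = 10^(−1.34) × 4310×10^-6 = 1.970×10^-4 mol/kg
α₀ = 1/(1 + K1/[H⁺] + K1K2/[H⁺]²) = 1/(1 + 10^+1.63 + 10^+0.07) = 0.02231
DIC = [CO2*]/α₀ = 1.970×10^-4 / 0.02231 = 8.832 mmol/kg
[CO3²⁻] = α₂·DIC; α₂ = 0.02621, so [CO3²⁻] = 0.02621 × 8.832 = 0.231 mmol/kg

[CO3²⁻] = 0.231 mmol/kg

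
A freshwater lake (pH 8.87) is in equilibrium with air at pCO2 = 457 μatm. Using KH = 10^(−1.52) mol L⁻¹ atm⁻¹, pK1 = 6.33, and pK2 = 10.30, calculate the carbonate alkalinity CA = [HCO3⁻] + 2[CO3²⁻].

[CO2*] = KH · pCO2 = 10^(−1.52) × 457×10^-6 = 1.380×10^-5 mol/L
α₀ = 1/(1 + K1/[H⁺] + K1K2/[H⁺]²) = 1/(1 + 10^+2.54 + 10^+1.11) = 0.002773
DIC = [CO2*]/α₀ = 1.380×10^-5 / 0.002773 = 4.977 mmol/L
CA = (α₁ + 2α₂)·DIC = (0.9615 + 2×0.03572) × 4.977 = 5.14 mmol/L

CA = 5.14 mmol/L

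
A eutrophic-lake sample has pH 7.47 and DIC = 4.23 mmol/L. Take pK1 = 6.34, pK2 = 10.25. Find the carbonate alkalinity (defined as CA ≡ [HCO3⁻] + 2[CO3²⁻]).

CA = 3.95 mmol/L

CA = [HCO3⁻] + 2[CO3²⁻] = (α₁ + 2α₂)·DIC
At pH 7.47: [H⁺]/K1 = 10^-1.13 = 0.074131, K2/[H⁺] = 10^-2.78 = 0.0016596
α₁ = 1/(1 + 0.074131 + 0.0016596) = 1/1.0758 = 0.9295; α₂ = α₁·K2/[H⁺] = 0.001543
α₁ + 2α₂ = 0.9326
CA = 0.9326 × 4.23 = 3.95 mmol/L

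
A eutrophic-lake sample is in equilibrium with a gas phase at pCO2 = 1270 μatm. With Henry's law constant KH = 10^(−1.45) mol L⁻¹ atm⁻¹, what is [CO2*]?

[CO2*] = 45.1 μmol/L

KH = 10^(−1.45) = 3.548×10^-2 mol L⁻¹ atm⁻¹
[CO2*] = KH · pCO2 = 3.548×10^-2 × 1270×10^-6 atm = 4.51×10^-5 mol/L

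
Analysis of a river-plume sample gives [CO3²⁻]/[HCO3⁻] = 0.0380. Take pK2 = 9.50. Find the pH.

pH = 8.08

From K2 = [H⁺][CO3²⁻]/[HCO3⁻]:  pH = pK2 + log₁₀([CO3²⁻]/[HCO3⁻])
log₁₀(0.0380) = -1.420
pH = 9.50 + (-1.420) = 8.08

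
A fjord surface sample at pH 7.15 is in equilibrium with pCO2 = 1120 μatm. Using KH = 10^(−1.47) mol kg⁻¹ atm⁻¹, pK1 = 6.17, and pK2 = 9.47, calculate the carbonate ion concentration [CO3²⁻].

[CO3²⁻] = 1.73 μmol/kg

[CO2*] = KH · pCO2 = 10^(−1.47) × 1120×10^-6 = 3.795×10^-5 mol/kg
α₀ = 1/(1 + K1/[H⁺] + K1K2/[H⁺]²) = 1/(1 + 10^+0.98 + 10^-1.34) = 0.09438
DIC = [CO2*]/α₀ = 3.795×10^-5 / 0.09438 = 0.4021 mmol/kg
[CO3²⁻] = α₂·DIC; α₂ = 0.004314, so [CO3²⁻] = 0.004314 × 0.4021 = 0.00173 mmol/kg = 1.73 μmol/kg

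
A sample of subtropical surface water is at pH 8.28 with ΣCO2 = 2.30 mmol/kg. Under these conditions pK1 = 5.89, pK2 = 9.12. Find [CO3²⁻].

α₂ = 1 / (1 + [H⁺]/K2 + [H⁺]²/(K1K2)) = 1 / (1 + 10^+0.84 + 10^-1.55)
   = 1 / (1 + 6.9183 + 0.028184) = 1/7.9465 = 0.1258
[CO3²⁻] = α₂ × DIC = 0.1258 × 2.30 = 0.289 mmol/kg

[CO3²⁻] = 0.289 mmol/kg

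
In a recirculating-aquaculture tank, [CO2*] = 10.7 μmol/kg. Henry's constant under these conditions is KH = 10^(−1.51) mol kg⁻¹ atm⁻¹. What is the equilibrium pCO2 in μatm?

pCO2 = 346 μatm

KH = 10^(−1.51) = 3.090×10^-2 mol kg⁻¹ atm⁻¹
pCO2 = [CO2*]/KH = 10.7×10^-6 / 3.090×10^-2 = 3.46×10^-4 atm = 346 μatm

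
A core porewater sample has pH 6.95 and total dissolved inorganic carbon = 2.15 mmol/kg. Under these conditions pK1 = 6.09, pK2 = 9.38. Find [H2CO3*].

α₀ = 1 / (1 + K1/[H⁺] + K1K2/[H⁺]²) = 1 / (1 + 10^+0.86 + 10^-1.57)
   = 1 / (1 + 7.2444 + 0.026915) = 1/8.2713 = 0.1209
[CO2*] = α₀ × DIC = 0.1209 × 2.15 = 0.260 mmol/kg

[CO2*] = 0.260 mmol/kg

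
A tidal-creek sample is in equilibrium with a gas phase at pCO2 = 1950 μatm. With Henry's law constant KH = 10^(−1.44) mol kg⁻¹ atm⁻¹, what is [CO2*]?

KH = 10^(−1.44) = 3.631×10^-2 mol kg⁻¹ atm⁻¹
[CO2*] = KH · pCO2 = 3.631×10^-2 × 1950×10^-6 atm = 7.08×10^-5 mol/kg

[CO2*] = 70.8 μmol/kg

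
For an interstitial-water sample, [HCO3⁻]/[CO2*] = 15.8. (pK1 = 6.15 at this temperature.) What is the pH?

pH = 7.35

From K1 = [H⁺][HCO3⁻]/[CO2*]:  pH = pK1 + log₁₀([HCO3⁻]/[CO2*])
log₁₀(15.8) = +1.199
pH = 6.15 + (+1.199) = 7.35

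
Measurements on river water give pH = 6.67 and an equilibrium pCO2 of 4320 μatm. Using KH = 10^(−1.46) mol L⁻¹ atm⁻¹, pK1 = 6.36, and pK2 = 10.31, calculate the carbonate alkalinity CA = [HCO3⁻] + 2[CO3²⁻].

[CO2*] = KH · pCO2 = 10^(−1.46) × 4320×10^-6 = 1.498×10^-4 mol/L
α₀ = 1/(1 + K1/[H⁺] + K1K2/[H⁺]²) = 1/(1 + 10^+0.31 + 10^-3.33) = 0.3287
DIC = [CO2*]/α₀ = 1.498×10^-4 / 0.3287 = 0.4557 mmol/L
CA = (α₁ + 2α₂)·DIC = (0.6711 + 2×0.0001537) × 0.4557 = 0.306 mmol/L

CA = 0.306 mmol/L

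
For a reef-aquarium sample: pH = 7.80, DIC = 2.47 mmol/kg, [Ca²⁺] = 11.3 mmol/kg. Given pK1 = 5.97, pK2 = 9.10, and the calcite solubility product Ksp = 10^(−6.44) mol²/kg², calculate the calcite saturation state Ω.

α₂ = 1 / (1 + [H⁺]/K2 + [H⁺]²/(K1K2)) = 1 / (1 + 10^+1.30 + 10^-0.53)
   = 1 / (1 + 19.953 + 0.29512) = 1/21.248 = 0.04706
[CO3²⁻] = α₂ × DIC = 0.04706 × 2.47 = 0.1162 mmol/kg
Ksp = 10^(−6.44) = 3.631×10^-7
Ω = [Ca²⁺][CO3²⁻]/Ksp = (11.3×10^-3)(1.162×10^-4) / 3.631×10^-7 = 3.62

Ω = 3.62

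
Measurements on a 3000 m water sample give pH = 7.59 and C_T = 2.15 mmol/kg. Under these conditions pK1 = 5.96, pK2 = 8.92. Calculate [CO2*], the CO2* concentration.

[CO2*] = 0.0471 mmol/kg

α₀ = 1 / (1 + K1/[H⁺] + K1K2/[H⁺]²) = 1 / (1 + 10^+1.63 + 10^+0.30)
   = 1 / (1 + 42.658 + 1.9953) = 1/45.653 = 0.02190
[CO2*] = α₀ × DIC = 0.02190 × 2.15 = 0.0471 mmol/kg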